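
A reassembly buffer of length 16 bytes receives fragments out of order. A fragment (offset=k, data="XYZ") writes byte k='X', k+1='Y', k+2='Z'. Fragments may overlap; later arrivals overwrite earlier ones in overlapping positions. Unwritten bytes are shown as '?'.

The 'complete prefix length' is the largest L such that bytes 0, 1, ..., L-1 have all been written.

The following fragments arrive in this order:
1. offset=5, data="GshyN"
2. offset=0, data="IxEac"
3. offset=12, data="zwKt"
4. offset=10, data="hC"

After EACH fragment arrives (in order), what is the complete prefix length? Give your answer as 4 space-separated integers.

Answer: 0 10 10 16

Derivation:
Fragment 1: offset=5 data="GshyN" -> buffer=?????GshyN?????? -> prefix_len=0
Fragment 2: offset=0 data="IxEac" -> buffer=IxEacGshyN?????? -> prefix_len=10
Fragment 3: offset=12 data="zwKt" -> buffer=IxEacGshyN??zwKt -> prefix_len=10
Fragment 4: offset=10 data="hC" -> buffer=IxEacGshyNhCzwKt -> prefix_len=16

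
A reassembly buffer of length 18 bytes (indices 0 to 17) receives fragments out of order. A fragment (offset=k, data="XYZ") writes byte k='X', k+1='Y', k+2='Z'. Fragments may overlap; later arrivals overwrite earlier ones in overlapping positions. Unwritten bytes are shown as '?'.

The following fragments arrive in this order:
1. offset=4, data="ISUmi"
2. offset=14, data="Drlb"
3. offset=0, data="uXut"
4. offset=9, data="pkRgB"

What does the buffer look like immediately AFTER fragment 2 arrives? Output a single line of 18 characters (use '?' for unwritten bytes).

Answer: ????ISUmi?????Drlb

Derivation:
Fragment 1: offset=4 data="ISUmi" -> buffer=????ISUmi?????????
Fragment 2: offset=14 data="Drlb" -> buffer=????ISUmi?????Drlb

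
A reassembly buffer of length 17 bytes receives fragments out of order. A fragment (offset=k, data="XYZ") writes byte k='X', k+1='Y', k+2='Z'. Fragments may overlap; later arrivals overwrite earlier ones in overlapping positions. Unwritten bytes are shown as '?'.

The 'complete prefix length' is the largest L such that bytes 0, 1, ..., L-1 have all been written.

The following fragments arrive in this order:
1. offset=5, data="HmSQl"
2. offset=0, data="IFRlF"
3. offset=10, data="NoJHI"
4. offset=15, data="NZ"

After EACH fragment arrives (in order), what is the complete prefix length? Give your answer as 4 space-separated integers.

Fragment 1: offset=5 data="HmSQl" -> buffer=?????HmSQl??????? -> prefix_len=0
Fragment 2: offset=0 data="IFRlF" -> buffer=IFRlFHmSQl??????? -> prefix_len=10
Fragment 3: offset=10 data="NoJHI" -> buffer=IFRlFHmSQlNoJHI?? -> prefix_len=15
Fragment 4: offset=15 data="NZ" -> buffer=IFRlFHmSQlNoJHINZ -> prefix_len=17

Answer: 0 10 15 17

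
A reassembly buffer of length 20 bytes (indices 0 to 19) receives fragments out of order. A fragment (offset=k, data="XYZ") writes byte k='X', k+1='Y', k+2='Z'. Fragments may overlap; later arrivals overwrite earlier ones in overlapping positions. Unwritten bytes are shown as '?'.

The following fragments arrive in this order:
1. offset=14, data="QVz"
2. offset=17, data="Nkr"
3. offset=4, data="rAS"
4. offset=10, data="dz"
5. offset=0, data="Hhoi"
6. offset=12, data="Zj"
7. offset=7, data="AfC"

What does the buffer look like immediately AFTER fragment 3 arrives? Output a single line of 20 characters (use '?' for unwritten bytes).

Fragment 1: offset=14 data="QVz" -> buffer=??????????????QVz???
Fragment 2: offset=17 data="Nkr" -> buffer=??????????????QVzNkr
Fragment 3: offset=4 data="rAS" -> buffer=????rAS???????QVzNkr

Answer: ????rAS???????QVzNkr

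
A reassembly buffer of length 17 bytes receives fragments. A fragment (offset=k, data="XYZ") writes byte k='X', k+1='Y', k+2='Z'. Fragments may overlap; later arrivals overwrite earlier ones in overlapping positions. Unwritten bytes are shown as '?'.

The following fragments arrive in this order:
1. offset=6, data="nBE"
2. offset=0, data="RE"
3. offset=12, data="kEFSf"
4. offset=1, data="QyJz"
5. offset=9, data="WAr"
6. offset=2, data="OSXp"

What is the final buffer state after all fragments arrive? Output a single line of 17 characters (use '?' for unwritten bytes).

Answer: RQOSXpnBEWArkEFSf

Derivation:
Fragment 1: offset=6 data="nBE" -> buffer=??????nBE????????
Fragment 2: offset=0 data="RE" -> buffer=RE????nBE????????
Fragment 3: offset=12 data="kEFSf" -> buffer=RE????nBE???kEFSf
Fragment 4: offset=1 data="QyJz" -> buffer=RQyJz?nBE???kEFSf
Fragment 5: offset=9 data="WAr" -> buffer=RQyJz?nBEWArkEFSf
Fragment 6: offset=2 data="OSXp" -> buffer=RQOSXpnBEWArkEFSf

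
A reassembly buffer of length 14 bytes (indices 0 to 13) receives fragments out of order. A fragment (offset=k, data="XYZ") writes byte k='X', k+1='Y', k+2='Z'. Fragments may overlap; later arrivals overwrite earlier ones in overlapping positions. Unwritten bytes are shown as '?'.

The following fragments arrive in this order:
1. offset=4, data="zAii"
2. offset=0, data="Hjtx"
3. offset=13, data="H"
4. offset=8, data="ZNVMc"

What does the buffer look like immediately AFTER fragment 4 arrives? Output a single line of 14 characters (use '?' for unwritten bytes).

Answer: HjtxzAiiZNVMcH

Derivation:
Fragment 1: offset=4 data="zAii" -> buffer=????zAii??????
Fragment 2: offset=0 data="Hjtx" -> buffer=HjtxzAii??????
Fragment 3: offset=13 data="H" -> buffer=HjtxzAii?????H
Fragment 4: offset=8 data="ZNVMc" -> buffer=HjtxzAiiZNVMcH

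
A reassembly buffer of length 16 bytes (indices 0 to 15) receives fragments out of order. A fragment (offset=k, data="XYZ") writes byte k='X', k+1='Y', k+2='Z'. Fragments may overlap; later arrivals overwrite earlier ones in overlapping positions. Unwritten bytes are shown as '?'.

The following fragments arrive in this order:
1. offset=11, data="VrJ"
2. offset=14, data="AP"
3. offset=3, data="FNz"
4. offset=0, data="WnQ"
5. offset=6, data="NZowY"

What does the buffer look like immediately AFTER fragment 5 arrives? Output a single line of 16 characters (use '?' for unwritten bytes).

Fragment 1: offset=11 data="VrJ" -> buffer=???????????VrJ??
Fragment 2: offset=14 data="AP" -> buffer=???????????VrJAP
Fragment 3: offset=3 data="FNz" -> buffer=???FNz?????VrJAP
Fragment 4: offset=0 data="WnQ" -> buffer=WnQFNz?????VrJAP
Fragment 5: offset=6 data="NZowY" -> buffer=WnQFNzNZowYVrJAP

Answer: WnQFNzNZowYVrJAP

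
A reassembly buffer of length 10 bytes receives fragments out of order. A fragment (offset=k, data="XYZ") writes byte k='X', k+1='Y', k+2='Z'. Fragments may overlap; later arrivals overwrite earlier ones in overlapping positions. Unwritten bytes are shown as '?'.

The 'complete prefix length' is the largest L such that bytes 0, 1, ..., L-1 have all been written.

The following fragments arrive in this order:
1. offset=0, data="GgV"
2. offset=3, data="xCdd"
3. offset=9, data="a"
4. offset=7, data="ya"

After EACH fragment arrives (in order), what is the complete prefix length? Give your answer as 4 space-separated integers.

Fragment 1: offset=0 data="GgV" -> buffer=GgV??????? -> prefix_len=3
Fragment 2: offset=3 data="xCdd" -> buffer=GgVxCdd??? -> prefix_len=7
Fragment 3: offset=9 data="a" -> buffer=GgVxCdd??a -> prefix_len=7
Fragment 4: offset=7 data="ya" -> buffer=GgVxCddyaa -> prefix_len=10

Answer: 3 7 7 10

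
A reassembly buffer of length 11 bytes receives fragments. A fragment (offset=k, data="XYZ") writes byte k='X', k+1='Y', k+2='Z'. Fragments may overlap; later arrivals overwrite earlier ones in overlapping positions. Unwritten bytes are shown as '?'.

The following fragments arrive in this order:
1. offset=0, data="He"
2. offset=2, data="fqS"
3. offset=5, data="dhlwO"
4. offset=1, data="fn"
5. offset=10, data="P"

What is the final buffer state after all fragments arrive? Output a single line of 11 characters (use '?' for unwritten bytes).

Answer: HfnqSdhlwOP

Derivation:
Fragment 1: offset=0 data="He" -> buffer=He?????????
Fragment 2: offset=2 data="fqS" -> buffer=HefqS??????
Fragment 3: offset=5 data="dhlwO" -> buffer=HefqSdhlwO?
Fragment 4: offset=1 data="fn" -> buffer=HfnqSdhlwO?
Fragment 5: offset=10 data="P" -> buffer=HfnqSdhlwOP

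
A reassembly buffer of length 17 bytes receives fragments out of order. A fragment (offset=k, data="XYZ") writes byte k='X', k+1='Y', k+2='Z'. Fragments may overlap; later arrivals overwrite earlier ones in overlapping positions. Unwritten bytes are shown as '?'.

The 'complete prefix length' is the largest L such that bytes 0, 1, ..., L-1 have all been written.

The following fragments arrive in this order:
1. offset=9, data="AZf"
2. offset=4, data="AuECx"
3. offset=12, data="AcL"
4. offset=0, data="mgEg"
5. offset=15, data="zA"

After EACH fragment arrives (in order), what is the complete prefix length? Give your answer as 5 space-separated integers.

Answer: 0 0 0 15 17

Derivation:
Fragment 1: offset=9 data="AZf" -> buffer=?????????AZf????? -> prefix_len=0
Fragment 2: offset=4 data="AuECx" -> buffer=????AuECxAZf????? -> prefix_len=0
Fragment 3: offset=12 data="AcL" -> buffer=????AuECxAZfAcL?? -> prefix_len=0
Fragment 4: offset=0 data="mgEg" -> buffer=mgEgAuECxAZfAcL?? -> prefix_len=15
Fragment 5: offset=15 data="zA" -> buffer=mgEgAuECxAZfAcLzA -> prefix_len=17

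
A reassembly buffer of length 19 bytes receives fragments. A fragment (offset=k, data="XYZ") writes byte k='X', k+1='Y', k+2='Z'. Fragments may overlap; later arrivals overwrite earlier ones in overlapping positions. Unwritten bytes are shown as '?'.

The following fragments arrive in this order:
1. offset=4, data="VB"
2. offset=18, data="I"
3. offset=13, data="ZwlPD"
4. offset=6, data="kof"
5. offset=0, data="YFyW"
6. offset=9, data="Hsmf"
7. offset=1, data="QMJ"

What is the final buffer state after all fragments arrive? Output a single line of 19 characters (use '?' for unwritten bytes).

Answer: YQMJVBkofHsmfZwlPDI

Derivation:
Fragment 1: offset=4 data="VB" -> buffer=????VB?????????????
Fragment 2: offset=18 data="I" -> buffer=????VB????????????I
Fragment 3: offset=13 data="ZwlPD" -> buffer=????VB???????ZwlPDI
Fragment 4: offset=6 data="kof" -> buffer=????VBkof????ZwlPDI
Fragment 5: offset=0 data="YFyW" -> buffer=YFyWVBkof????ZwlPDI
Fragment 6: offset=9 data="Hsmf" -> buffer=YFyWVBkofHsmfZwlPDI
Fragment 7: offset=1 data="QMJ" -> buffer=YQMJVBkofHsmfZwlPDI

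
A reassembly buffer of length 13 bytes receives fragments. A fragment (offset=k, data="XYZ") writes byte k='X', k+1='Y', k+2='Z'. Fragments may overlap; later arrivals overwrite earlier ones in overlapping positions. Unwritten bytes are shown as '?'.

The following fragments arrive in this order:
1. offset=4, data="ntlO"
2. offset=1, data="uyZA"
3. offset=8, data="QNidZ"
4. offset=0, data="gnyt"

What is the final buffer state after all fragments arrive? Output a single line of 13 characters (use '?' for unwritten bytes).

Answer: gnytAtlOQNidZ

Derivation:
Fragment 1: offset=4 data="ntlO" -> buffer=????ntlO?????
Fragment 2: offset=1 data="uyZA" -> buffer=?uyZAtlO?????
Fragment 3: offset=8 data="QNidZ" -> buffer=?uyZAtlOQNidZ
Fragment 4: offset=0 data="gnyt" -> buffer=gnytAtlOQNidZ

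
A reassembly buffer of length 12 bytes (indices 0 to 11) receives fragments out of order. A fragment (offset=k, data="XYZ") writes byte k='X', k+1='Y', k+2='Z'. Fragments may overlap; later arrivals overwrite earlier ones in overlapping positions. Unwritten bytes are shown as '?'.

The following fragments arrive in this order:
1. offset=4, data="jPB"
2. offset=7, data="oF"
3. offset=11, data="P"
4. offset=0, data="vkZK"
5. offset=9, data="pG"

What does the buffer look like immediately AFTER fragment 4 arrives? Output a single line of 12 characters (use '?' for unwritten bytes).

Answer: vkZKjPBoF??P

Derivation:
Fragment 1: offset=4 data="jPB" -> buffer=????jPB?????
Fragment 2: offset=7 data="oF" -> buffer=????jPBoF???
Fragment 3: offset=11 data="P" -> buffer=????jPBoF??P
Fragment 4: offset=0 data="vkZK" -> buffer=vkZKjPBoF??P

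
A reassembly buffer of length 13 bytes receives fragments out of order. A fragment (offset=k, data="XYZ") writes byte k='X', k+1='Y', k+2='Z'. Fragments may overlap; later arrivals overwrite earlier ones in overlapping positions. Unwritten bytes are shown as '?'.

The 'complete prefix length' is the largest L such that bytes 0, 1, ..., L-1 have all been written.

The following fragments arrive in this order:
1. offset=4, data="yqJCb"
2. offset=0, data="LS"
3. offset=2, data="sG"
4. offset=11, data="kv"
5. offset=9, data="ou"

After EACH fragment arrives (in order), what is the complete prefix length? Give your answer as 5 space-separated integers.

Fragment 1: offset=4 data="yqJCb" -> buffer=????yqJCb???? -> prefix_len=0
Fragment 2: offset=0 data="LS" -> buffer=LS??yqJCb???? -> prefix_len=2
Fragment 3: offset=2 data="sG" -> buffer=LSsGyqJCb???? -> prefix_len=9
Fragment 4: offset=11 data="kv" -> buffer=LSsGyqJCb??kv -> prefix_len=9
Fragment 5: offset=9 data="ou" -> buffer=LSsGyqJCboukv -> prefix_len=13

Answer: 0 2 9 9 13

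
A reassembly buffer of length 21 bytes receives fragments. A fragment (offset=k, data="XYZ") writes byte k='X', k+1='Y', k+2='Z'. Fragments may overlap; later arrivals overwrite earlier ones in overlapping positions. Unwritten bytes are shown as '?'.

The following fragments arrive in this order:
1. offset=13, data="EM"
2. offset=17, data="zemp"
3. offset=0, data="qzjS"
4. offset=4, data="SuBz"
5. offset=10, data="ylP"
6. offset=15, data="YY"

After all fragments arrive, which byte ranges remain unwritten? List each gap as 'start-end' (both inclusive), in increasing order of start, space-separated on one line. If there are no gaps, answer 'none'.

Fragment 1: offset=13 len=2
Fragment 2: offset=17 len=4
Fragment 3: offset=0 len=4
Fragment 4: offset=4 len=4
Fragment 5: offset=10 len=3
Fragment 6: offset=15 len=2
Gaps: 8-9

Answer: 8-9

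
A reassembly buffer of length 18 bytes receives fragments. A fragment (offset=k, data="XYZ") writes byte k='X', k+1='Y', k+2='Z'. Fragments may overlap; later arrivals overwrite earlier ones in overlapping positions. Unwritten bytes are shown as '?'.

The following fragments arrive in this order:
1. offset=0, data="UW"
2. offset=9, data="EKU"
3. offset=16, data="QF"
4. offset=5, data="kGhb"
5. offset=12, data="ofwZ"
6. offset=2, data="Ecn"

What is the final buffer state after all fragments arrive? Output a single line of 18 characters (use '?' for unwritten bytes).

Answer: UWEcnkGhbEKUofwZQF

Derivation:
Fragment 1: offset=0 data="UW" -> buffer=UW????????????????
Fragment 2: offset=9 data="EKU" -> buffer=UW???????EKU??????
Fragment 3: offset=16 data="QF" -> buffer=UW???????EKU????QF
Fragment 4: offset=5 data="kGhb" -> buffer=UW???kGhbEKU????QF
Fragment 5: offset=12 data="ofwZ" -> buffer=UW???kGhbEKUofwZQF
Fragment 6: offset=2 data="Ecn" -> buffer=UWEcnkGhbEKUofwZQF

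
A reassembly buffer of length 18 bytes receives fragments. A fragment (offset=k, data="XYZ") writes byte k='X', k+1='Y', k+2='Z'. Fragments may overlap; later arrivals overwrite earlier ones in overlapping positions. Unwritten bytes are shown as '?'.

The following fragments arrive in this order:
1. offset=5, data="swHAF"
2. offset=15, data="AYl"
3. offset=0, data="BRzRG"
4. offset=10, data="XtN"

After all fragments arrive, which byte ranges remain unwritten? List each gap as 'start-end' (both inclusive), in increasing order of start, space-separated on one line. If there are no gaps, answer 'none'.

Fragment 1: offset=5 len=5
Fragment 2: offset=15 len=3
Fragment 3: offset=0 len=5
Fragment 4: offset=10 len=3
Gaps: 13-14

Answer: 13-14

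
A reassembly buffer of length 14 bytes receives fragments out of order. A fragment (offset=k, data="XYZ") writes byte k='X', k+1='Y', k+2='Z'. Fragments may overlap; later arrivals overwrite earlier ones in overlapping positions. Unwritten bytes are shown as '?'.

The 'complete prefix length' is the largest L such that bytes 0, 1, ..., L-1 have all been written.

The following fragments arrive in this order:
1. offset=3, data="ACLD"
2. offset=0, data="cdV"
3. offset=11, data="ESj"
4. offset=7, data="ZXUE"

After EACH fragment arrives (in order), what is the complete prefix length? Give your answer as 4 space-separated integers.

Fragment 1: offset=3 data="ACLD" -> buffer=???ACLD??????? -> prefix_len=0
Fragment 2: offset=0 data="cdV" -> buffer=cdVACLD??????? -> prefix_len=7
Fragment 3: offset=11 data="ESj" -> buffer=cdVACLD????ESj -> prefix_len=7
Fragment 4: offset=7 data="ZXUE" -> buffer=cdVACLDZXUEESj -> prefix_len=14

Answer: 0 7 7 14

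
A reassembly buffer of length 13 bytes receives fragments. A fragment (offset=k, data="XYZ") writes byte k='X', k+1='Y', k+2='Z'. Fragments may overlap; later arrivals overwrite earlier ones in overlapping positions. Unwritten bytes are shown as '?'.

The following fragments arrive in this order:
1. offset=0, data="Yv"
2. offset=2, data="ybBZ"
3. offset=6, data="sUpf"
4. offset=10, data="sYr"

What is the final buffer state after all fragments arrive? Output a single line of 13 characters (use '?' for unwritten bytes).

Fragment 1: offset=0 data="Yv" -> buffer=Yv???????????
Fragment 2: offset=2 data="ybBZ" -> buffer=YvybBZ???????
Fragment 3: offset=6 data="sUpf" -> buffer=YvybBZsUpf???
Fragment 4: offset=10 data="sYr" -> buffer=YvybBZsUpfsYr

Answer: YvybBZsUpfsYr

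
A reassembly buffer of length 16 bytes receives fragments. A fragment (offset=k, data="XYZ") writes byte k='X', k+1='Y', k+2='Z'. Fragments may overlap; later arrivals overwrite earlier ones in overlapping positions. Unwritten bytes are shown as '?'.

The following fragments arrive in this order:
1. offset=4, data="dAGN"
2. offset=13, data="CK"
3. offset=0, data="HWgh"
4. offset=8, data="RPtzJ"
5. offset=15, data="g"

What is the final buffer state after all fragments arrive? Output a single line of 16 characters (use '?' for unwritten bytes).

Answer: HWghdAGNRPtzJCKg

Derivation:
Fragment 1: offset=4 data="dAGN" -> buffer=????dAGN????????
Fragment 2: offset=13 data="CK" -> buffer=????dAGN?????CK?
Fragment 3: offset=0 data="HWgh" -> buffer=HWghdAGN?????CK?
Fragment 4: offset=8 data="RPtzJ" -> buffer=HWghdAGNRPtzJCK?
Fragment 5: offset=15 data="g" -> buffer=HWghdAGNRPtzJCKg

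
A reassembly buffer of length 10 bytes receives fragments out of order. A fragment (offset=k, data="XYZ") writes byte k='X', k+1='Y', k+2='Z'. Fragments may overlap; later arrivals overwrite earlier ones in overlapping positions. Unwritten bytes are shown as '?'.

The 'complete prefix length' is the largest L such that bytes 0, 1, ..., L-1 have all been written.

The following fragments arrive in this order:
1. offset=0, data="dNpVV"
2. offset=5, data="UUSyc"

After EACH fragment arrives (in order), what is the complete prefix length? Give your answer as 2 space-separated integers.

Fragment 1: offset=0 data="dNpVV" -> buffer=dNpVV????? -> prefix_len=5
Fragment 2: offset=5 data="UUSyc" -> buffer=dNpVVUUSyc -> prefix_len=10

Answer: 5 10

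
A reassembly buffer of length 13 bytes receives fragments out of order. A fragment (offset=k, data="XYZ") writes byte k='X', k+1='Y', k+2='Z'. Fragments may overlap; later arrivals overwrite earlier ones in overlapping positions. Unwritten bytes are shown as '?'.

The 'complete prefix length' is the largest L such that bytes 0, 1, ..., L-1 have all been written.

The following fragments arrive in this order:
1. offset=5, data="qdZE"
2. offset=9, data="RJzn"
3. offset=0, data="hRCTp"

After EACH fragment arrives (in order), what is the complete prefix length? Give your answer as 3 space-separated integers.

Answer: 0 0 13

Derivation:
Fragment 1: offset=5 data="qdZE" -> buffer=?????qdZE???? -> prefix_len=0
Fragment 2: offset=9 data="RJzn" -> buffer=?????qdZERJzn -> prefix_len=0
Fragment 3: offset=0 data="hRCTp" -> buffer=hRCTpqdZERJzn -> prefix_len=13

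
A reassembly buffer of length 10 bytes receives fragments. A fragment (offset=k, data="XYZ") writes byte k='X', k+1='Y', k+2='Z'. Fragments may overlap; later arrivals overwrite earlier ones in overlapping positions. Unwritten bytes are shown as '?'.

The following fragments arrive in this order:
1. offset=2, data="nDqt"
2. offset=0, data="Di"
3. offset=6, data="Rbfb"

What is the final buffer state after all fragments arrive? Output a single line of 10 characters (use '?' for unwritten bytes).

Answer: DinDqtRbfb

Derivation:
Fragment 1: offset=2 data="nDqt" -> buffer=??nDqt????
Fragment 2: offset=0 data="Di" -> buffer=DinDqt????
Fragment 3: offset=6 data="Rbfb" -> buffer=DinDqtRbfb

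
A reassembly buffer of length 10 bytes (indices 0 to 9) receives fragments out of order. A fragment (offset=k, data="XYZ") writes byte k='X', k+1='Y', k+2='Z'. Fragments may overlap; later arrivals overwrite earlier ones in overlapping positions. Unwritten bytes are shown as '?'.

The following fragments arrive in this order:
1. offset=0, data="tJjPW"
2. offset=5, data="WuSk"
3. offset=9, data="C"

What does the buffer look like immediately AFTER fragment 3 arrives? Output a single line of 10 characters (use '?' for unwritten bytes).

Answer: tJjPWWuSkC

Derivation:
Fragment 1: offset=0 data="tJjPW" -> buffer=tJjPW?????
Fragment 2: offset=5 data="WuSk" -> buffer=tJjPWWuSk?
Fragment 3: offset=9 data="C" -> buffer=tJjPWWuSkC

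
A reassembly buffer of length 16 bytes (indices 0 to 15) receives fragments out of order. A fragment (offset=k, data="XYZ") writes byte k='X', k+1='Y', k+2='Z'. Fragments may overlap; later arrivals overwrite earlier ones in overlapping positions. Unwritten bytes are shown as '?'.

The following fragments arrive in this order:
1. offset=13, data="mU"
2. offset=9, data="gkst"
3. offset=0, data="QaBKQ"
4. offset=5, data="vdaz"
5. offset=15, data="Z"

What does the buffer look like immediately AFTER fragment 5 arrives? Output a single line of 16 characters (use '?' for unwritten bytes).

Fragment 1: offset=13 data="mU" -> buffer=?????????????mU?
Fragment 2: offset=9 data="gkst" -> buffer=?????????gkstmU?
Fragment 3: offset=0 data="QaBKQ" -> buffer=QaBKQ????gkstmU?
Fragment 4: offset=5 data="vdaz" -> buffer=QaBKQvdazgkstmU?
Fragment 5: offset=15 data="Z" -> buffer=QaBKQvdazgkstmUZ

Answer: QaBKQvdazgkstmUZ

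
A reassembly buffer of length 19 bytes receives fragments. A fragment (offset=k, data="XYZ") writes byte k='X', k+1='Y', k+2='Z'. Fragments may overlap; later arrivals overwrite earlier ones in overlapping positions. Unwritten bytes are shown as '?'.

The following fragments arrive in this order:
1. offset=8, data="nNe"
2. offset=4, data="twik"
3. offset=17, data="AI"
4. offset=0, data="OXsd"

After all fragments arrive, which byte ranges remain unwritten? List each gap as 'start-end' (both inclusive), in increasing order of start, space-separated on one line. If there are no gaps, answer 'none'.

Answer: 11-16

Derivation:
Fragment 1: offset=8 len=3
Fragment 2: offset=4 len=4
Fragment 3: offset=17 len=2
Fragment 4: offset=0 len=4
Gaps: 11-16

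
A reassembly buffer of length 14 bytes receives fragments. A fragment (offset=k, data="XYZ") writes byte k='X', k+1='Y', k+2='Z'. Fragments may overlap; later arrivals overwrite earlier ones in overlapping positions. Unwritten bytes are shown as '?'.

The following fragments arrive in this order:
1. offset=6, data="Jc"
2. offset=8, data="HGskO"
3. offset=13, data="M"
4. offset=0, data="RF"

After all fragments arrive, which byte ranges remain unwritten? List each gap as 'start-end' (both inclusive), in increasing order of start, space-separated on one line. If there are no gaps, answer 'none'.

Fragment 1: offset=6 len=2
Fragment 2: offset=8 len=5
Fragment 3: offset=13 len=1
Fragment 4: offset=0 len=2
Gaps: 2-5

Answer: 2-5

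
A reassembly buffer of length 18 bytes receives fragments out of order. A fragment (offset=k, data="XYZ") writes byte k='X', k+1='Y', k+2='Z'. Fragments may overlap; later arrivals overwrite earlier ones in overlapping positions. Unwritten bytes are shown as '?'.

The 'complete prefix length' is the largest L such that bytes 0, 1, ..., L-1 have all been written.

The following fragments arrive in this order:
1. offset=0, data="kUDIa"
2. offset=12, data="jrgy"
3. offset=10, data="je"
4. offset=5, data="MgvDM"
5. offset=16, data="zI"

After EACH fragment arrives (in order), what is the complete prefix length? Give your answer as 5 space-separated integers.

Answer: 5 5 5 16 18

Derivation:
Fragment 1: offset=0 data="kUDIa" -> buffer=kUDIa????????????? -> prefix_len=5
Fragment 2: offset=12 data="jrgy" -> buffer=kUDIa???????jrgy?? -> prefix_len=5
Fragment 3: offset=10 data="je" -> buffer=kUDIa?????jejrgy?? -> prefix_len=5
Fragment 4: offset=5 data="MgvDM" -> buffer=kUDIaMgvDMjejrgy?? -> prefix_len=16
Fragment 5: offset=16 data="zI" -> buffer=kUDIaMgvDMjejrgyzI -> prefix_len=18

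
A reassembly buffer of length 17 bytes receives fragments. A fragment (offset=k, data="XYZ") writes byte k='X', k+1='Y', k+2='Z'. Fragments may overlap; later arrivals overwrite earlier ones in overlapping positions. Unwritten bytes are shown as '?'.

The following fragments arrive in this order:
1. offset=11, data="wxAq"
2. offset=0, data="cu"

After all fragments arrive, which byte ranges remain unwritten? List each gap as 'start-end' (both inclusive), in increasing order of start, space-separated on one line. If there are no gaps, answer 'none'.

Fragment 1: offset=11 len=4
Fragment 2: offset=0 len=2
Gaps: 2-10 15-16

Answer: 2-10 15-16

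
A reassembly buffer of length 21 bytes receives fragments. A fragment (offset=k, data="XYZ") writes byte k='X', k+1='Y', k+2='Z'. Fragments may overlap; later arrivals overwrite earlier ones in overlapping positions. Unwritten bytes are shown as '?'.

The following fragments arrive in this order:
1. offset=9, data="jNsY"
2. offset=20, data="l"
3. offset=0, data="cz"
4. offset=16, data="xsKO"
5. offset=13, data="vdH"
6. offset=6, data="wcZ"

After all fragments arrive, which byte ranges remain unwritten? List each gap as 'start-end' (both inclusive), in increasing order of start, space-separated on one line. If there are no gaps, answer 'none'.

Fragment 1: offset=9 len=4
Fragment 2: offset=20 len=1
Fragment 3: offset=0 len=2
Fragment 4: offset=16 len=4
Fragment 5: offset=13 len=3
Fragment 6: offset=6 len=3
Gaps: 2-5

Answer: 2-5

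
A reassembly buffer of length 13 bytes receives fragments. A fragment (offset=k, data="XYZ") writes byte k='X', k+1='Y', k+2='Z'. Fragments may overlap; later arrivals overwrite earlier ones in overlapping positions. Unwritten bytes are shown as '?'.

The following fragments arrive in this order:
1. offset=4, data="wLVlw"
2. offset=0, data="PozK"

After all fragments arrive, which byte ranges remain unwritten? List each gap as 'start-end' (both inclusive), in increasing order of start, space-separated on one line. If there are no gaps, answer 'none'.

Answer: 9-12

Derivation:
Fragment 1: offset=4 len=5
Fragment 2: offset=0 len=4
Gaps: 9-12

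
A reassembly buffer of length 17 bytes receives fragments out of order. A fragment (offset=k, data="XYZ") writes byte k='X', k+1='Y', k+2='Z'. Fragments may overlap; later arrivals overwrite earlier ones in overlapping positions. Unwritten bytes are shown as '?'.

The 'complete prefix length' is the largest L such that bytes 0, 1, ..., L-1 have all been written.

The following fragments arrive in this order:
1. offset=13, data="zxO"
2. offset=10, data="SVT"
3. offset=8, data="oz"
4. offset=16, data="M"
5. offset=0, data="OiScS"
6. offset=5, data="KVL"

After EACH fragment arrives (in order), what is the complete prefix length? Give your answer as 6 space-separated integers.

Answer: 0 0 0 0 5 17

Derivation:
Fragment 1: offset=13 data="zxO" -> buffer=?????????????zxO? -> prefix_len=0
Fragment 2: offset=10 data="SVT" -> buffer=??????????SVTzxO? -> prefix_len=0
Fragment 3: offset=8 data="oz" -> buffer=????????ozSVTzxO? -> prefix_len=0
Fragment 4: offset=16 data="M" -> buffer=????????ozSVTzxOM -> prefix_len=0
Fragment 5: offset=0 data="OiScS" -> buffer=OiScS???ozSVTzxOM -> prefix_len=5
Fragment 6: offset=5 data="KVL" -> buffer=OiScSKVLozSVTzxOM -> prefix_len=17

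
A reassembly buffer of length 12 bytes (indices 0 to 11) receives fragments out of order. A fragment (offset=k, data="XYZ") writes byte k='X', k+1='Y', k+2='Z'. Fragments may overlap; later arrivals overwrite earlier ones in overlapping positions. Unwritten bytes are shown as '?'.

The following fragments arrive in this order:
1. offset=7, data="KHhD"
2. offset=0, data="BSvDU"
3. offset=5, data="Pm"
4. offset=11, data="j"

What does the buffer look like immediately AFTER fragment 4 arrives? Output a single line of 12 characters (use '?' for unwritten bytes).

Answer: BSvDUPmKHhDj

Derivation:
Fragment 1: offset=7 data="KHhD" -> buffer=???????KHhD?
Fragment 2: offset=0 data="BSvDU" -> buffer=BSvDU??KHhD?
Fragment 3: offset=5 data="Pm" -> buffer=BSvDUPmKHhD?
Fragment 4: offset=11 data="j" -> buffer=BSvDUPmKHhDj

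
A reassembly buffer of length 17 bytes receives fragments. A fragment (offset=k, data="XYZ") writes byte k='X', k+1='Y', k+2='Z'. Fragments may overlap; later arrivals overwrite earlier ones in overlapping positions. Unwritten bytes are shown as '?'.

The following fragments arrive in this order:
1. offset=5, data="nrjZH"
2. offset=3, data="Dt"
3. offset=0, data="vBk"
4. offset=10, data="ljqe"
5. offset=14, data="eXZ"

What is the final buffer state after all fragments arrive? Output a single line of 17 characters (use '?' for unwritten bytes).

Fragment 1: offset=5 data="nrjZH" -> buffer=?????nrjZH???????
Fragment 2: offset=3 data="Dt" -> buffer=???DtnrjZH???????
Fragment 3: offset=0 data="vBk" -> buffer=vBkDtnrjZH???????
Fragment 4: offset=10 data="ljqe" -> buffer=vBkDtnrjZHljqe???
Fragment 5: offset=14 data="eXZ" -> buffer=vBkDtnrjZHljqeeXZ

Answer: vBkDtnrjZHljqeeXZ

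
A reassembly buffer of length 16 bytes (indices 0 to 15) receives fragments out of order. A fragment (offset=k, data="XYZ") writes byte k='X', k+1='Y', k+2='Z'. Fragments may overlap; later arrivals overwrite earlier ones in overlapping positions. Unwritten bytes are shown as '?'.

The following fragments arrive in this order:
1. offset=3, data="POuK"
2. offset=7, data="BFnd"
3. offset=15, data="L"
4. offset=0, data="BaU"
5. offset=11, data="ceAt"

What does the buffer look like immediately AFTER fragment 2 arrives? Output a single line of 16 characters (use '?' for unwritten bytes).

Answer: ???POuKBFnd?????

Derivation:
Fragment 1: offset=3 data="POuK" -> buffer=???POuK?????????
Fragment 2: offset=7 data="BFnd" -> buffer=???POuKBFnd?????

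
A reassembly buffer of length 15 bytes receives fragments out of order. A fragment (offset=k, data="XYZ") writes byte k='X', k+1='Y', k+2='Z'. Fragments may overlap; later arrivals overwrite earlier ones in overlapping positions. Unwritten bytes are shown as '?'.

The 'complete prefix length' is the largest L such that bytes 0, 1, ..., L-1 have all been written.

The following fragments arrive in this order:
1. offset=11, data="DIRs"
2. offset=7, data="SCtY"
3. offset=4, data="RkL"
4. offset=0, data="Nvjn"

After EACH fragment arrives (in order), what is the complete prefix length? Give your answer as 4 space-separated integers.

Answer: 0 0 0 15

Derivation:
Fragment 1: offset=11 data="DIRs" -> buffer=???????????DIRs -> prefix_len=0
Fragment 2: offset=7 data="SCtY" -> buffer=???????SCtYDIRs -> prefix_len=0
Fragment 3: offset=4 data="RkL" -> buffer=????RkLSCtYDIRs -> prefix_len=0
Fragment 4: offset=0 data="Nvjn" -> buffer=NvjnRkLSCtYDIRs -> prefix_len=15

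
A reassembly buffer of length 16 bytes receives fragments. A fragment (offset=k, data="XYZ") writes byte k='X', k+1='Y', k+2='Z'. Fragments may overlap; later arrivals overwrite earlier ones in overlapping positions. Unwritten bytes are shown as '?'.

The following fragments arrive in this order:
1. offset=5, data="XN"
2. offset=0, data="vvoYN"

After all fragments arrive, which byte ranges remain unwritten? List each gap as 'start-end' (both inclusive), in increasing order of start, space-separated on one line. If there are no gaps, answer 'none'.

Fragment 1: offset=5 len=2
Fragment 2: offset=0 len=5
Gaps: 7-15

Answer: 7-15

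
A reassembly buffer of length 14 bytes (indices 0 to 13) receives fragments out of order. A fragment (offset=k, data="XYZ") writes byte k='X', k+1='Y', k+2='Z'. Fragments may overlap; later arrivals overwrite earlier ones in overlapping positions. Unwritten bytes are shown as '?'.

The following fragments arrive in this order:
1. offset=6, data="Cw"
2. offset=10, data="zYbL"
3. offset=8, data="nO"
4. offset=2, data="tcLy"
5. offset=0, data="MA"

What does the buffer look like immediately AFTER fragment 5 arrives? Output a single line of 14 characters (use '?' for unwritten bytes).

Answer: MAtcLyCwnOzYbL

Derivation:
Fragment 1: offset=6 data="Cw" -> buffer=??????Cw??????
Fragment 2: offset=10 data="zYbL" -> buffer=??????Cw??zYbL
Fragment 3: offset=8 data="nO" -> buffer=??????CwnOzYbL
Fragment 4: offset=2 data="tcLy" -> buffer=??tcLyCwnOzYbL
Fragment 5: offset=0 data="MA" -> buffer=MAtcLyCwnOzYbL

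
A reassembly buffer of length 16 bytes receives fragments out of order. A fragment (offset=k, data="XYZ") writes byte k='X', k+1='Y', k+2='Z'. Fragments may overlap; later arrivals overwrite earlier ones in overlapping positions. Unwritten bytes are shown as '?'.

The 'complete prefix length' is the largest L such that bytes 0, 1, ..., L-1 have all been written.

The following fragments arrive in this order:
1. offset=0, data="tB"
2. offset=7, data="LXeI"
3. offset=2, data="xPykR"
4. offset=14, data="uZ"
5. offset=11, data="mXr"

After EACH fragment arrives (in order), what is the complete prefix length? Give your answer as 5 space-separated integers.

Answer: 2 2 11 11 16

Derivation:
Fragment 1: offset=0 data="tB" -> buffer=tB?????????????? -> prefix_len=2
Fragment 2: offset=7 data="LXeI" -> buffer=tB?????LXeI????? -> prefix_len=2
Fragment 3: offset=2 data="xPykR" -> buffer=tBxPykRLXeI????? -> prefix_len=11
Fragment 4: offset=14 data="uZ" -> buffer=tBxPykRLXeI???uZ -> prefix_len=11
Fragment 5: offset=11 data="mXr" -> buffer=tBxPykRLXeImXruZ -> prefix_len=16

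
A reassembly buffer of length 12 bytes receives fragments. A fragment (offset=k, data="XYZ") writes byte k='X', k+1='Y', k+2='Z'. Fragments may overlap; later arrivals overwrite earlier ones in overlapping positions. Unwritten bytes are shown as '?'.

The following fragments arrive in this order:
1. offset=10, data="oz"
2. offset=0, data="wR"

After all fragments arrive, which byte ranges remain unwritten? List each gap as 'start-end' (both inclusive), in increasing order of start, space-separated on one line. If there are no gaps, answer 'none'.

Answer: 2-9

Derivation:
Fragment 1: offset=10 len=2
Fragment 2: offset=0 len=2
Gaps: 2-9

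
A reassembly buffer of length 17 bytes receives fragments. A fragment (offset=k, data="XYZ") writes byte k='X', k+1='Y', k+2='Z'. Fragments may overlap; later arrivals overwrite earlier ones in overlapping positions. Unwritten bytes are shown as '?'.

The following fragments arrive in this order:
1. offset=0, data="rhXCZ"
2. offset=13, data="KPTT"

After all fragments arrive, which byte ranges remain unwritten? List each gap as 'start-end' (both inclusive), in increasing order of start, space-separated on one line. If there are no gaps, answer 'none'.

Answer: 5-12

Derivation:
Fragment 1: offset=0 len=5
Fragment 2: offset=13 len=4
Gaps: 5-12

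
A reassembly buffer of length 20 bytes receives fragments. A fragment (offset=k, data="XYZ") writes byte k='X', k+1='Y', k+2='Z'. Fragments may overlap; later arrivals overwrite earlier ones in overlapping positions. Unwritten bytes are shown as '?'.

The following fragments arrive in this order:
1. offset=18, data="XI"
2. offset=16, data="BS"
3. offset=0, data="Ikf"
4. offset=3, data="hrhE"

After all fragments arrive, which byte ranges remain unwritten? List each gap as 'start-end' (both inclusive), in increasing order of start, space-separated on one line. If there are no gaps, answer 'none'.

Fragment 1: offset=18 len=2
Fragment 2: offset=16 len=2
Fragment 3: offset=0 len=3
Fragment 4: offset=3 len=4
Gaps: 7-15

Answer: 7-15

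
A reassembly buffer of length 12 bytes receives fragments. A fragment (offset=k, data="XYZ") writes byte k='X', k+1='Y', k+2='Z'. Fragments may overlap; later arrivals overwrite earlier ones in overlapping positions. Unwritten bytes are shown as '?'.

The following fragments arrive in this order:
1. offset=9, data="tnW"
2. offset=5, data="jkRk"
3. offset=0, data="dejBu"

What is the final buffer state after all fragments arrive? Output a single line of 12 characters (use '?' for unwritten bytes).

Answer: dejBujkRktnW

Derivation:
Fragment 1: offset=9 data="tnW" -> buffer=?????????tnW
Fragment 2: offset=5 data="jkRk" -> buffer=?????jkRktnW
Fragment 3: offset=0 data="dejBu" -> buffer=dejBujkRktnW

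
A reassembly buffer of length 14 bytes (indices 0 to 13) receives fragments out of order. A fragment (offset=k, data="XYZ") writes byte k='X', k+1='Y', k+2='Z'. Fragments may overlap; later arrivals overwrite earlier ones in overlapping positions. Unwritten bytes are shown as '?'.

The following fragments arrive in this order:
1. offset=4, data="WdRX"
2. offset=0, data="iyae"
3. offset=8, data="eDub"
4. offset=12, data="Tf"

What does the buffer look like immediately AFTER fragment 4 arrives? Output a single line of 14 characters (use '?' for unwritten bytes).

Fragment 1: offset=4 data="WdRX" -> buffer=????WdRX??????
Fragment 2: offset=0 data="iyae" -> buffer=iyaeWdRX??????
Fragment 3: offset=8 data="eDub" -> buffer=iyaeWdRXeDub??
Fragment 4: offset=12 data="Tf" -> buffer=iyaeWdRXeDubTf

Answer: iyaeWdRXeDubTf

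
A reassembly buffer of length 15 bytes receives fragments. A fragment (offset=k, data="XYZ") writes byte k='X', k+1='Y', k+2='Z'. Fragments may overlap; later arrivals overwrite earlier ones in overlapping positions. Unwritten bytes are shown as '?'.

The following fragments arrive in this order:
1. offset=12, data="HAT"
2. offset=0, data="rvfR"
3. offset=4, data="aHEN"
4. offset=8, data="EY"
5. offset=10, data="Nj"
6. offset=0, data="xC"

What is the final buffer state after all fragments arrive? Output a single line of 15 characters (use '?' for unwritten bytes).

Fragment 1: offset=12 data="HAT" -> buffer=????????????HAT
Fragment 2: offset=0 data="rvfR" -> buffer=rvfR????????HAT
Fragment 3: offset=4 data="aHEN" -> buffer=rvfRaHEN????HAT
Fragment 4: offset=8 data="EY" -> buffer=rvfRaHENEY??HAT
Fragment 5: offset=10 data="Nj" -> buffer=rvfRaHENEYNjHAT
Fragment 6: offset=0 data="xC" -> buffer=xCfRaHENEYNjHAT

Answer: xCfRaHENEYNjHAT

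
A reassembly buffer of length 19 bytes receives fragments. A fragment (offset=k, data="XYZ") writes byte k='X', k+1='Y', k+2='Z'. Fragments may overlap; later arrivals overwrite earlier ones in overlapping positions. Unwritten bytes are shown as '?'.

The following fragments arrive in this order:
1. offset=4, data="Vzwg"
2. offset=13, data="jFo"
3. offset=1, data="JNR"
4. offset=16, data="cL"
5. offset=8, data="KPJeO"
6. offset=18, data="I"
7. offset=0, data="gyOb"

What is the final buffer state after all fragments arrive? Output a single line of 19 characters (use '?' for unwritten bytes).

Answer: gyObVzwgKPJeOjFocLI

Derivation:
Fragment 1: offset=4 data="Vzwg" -> buffer=????Vzwg???????????
Fragment 2: offset=13 data="jFo" -> buffer=????Vzwg?????jFo???
Fragment 3: offset=1 data="JNR" -> buffer=?JNRVzwg?????jFo???
Fragment 4: offset=16 data="cL" -> buffer=?JNRVzwg?????jFocL?
Fragment 5: offset=8 data="KPJeO" -> buffer=?JNRVzwgKPJeOjFocL?
Fragment 6: offset=18 data="I" -> buffer=?JNRVzwgKPJeOjFocLI
Fragment 7: offset=0 data="gyOb" -> buffer=gyObVzwgKPJeOjFocLI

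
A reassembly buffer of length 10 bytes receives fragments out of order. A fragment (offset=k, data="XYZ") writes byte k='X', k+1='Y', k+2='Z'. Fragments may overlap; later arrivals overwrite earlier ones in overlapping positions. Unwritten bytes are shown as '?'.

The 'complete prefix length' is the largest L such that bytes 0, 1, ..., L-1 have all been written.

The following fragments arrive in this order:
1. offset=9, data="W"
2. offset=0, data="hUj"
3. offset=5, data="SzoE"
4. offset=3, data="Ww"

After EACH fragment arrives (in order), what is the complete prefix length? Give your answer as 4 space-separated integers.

Answer: 0 3 3 10

Derivation:
Fragment 1: offset=9 data="W" -> buffer=?????????W -> prefix_len=0
Fragment 2: offset=0 data="hUj" -> buffer=hUj??????W -> prefix_len=3
Fragment 3: offset=5 data="SzoE" -> buffer=hUj??SzoEW -> prefix_len=3
Fragment 4: offset=3 data="Ww" -> buffer=hUjWwSzoEW -> prefix_len=10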